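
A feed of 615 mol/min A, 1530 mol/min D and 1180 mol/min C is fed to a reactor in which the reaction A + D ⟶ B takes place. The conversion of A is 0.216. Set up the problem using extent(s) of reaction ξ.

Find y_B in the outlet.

0.0416

A reacted = 0.216 × 615 = 132.8 mol/min; ν_A = −1, so ξ = 132.8/1 = 132.8 mol/min.
Outlet amounts (n = n₀ + ν ξ):
  A: 615 − 1(132.8) = 482.2
  D: 1530 − 1(132.8) = 1397
  B: 0 + 1(132.8) = 132.8
  C: 1180 (inert)
Total out = 3192 mol/min; y_B = 132.8 / 3192 = 0.04161.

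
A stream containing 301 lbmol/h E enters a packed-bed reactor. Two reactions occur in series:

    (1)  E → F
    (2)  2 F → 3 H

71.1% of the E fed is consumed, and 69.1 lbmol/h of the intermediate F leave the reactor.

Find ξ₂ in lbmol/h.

ξ₂ = 72.5 lbmol/h

Conversion of E: E consumed = 1ξ₁ = 0.711 × 301 → ξ₁ = 214 lbmol/h.
F balance: n_F = 0 + 1ξ₁ − 2ξ₂ = 69.1 → ξ₂ = (1·214 − 69.1)/2 = 72.46 lbmol/h.
Outlet amounts (n = n₀ + Σ ν·ξ):
  E: 301 − 1(214) = 86.99
  F: 0 + 1(214) − 2(72.46) = 69.1
  H: 0 + 3(72.46) = 217.4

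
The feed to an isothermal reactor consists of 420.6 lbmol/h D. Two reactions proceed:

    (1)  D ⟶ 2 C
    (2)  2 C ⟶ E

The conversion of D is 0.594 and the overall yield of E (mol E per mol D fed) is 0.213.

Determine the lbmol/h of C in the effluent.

320 lbmol/h

Conversion of D: D consumed = 1ξ₁ = 0.594 × 420.6 → ξ₁ = 249.8 lbmol/h.
Yield of E: 1ξ₂ / 420.6 = 0.213 → ξ₂ = 89.59 lbmol/h.
Outlet amounts (n = n₀ + Σ ν·ξ):
  D: 420.6 − 1(249.8) = 170.8
  C: 0 + 2(249.8) − 2(89.59) = 320.5
  E: 0 + 1(89.59) = 89.59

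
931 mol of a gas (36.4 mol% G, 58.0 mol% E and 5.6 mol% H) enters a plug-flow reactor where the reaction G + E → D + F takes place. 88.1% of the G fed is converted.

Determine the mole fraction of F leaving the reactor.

G reacted = 0.881 × 338.9 = 298.6 mol; ν_G = −1, so ξ = 298.6/1 = 298.6 mol.
Outlet amounts (n = n₀ + ν ξ):
  G: 338.9 − 1(298.6) = 40.33
  E: 540 − 1(298.6) = 241.4
  D: 0 + 1(298.6) = 298.6
  F: 0 + 1(298.6) = 298.6
  H: 52.14 (inert)
Total out = 931 mol; y_F = 298.6 / 931 = 0.3207.

0.321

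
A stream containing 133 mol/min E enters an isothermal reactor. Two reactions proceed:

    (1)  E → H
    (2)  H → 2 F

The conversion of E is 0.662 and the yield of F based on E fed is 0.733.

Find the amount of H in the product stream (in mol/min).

Conversion of E: E consumed = 1ξ₁ = 0.662 × 133 → ξ₁ = 88.05 mol/min.
Yield of F: 2ξ₂ / 133 = 0.733 → ξ₂ = 48.74 mol/min.
Outlet amounts (n = n₀ + Σ ν·ξ):
  E: 133 − 1(88.05) = 44.95
  H: 0 + 1(88.05) − 1(48.74) = 39.3
  F: 0 + 2(48.74) = 97.49

39.3 mol/min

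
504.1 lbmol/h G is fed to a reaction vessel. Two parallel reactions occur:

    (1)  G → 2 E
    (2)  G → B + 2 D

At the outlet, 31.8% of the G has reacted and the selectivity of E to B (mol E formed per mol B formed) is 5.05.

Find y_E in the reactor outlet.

0.324

Conversion of G: G consumed = 0.318 × 504.1 = 160.3 lbmol/h = 1ξ₁ + 1ξ₂.
Selectivity: 2ξ₁ / (1ξ₂) = 5.05 → ξ₁ = 2.525 ξ₂.
Substitute: (1·2.525 + 1) ξ₂ = 160.3 → ξ₂ = 45.48 lbmol/h, ξ₁ = 114.8 lbmol/h.
Outlet amounts (n = n₀ + Σ ν·ξ):
  G: 504.1 − 1(114.8) − 1(45.48) = 343.8
  E: 0 + 2(114.8) = 229.7
  B: 0 + 1(45.48) = 45.48
  D: 0 + 2(45.48) = 90.95
Total out = 709.9 lbmol/h; y_E = 229.7 / 709.9 = 0.3235.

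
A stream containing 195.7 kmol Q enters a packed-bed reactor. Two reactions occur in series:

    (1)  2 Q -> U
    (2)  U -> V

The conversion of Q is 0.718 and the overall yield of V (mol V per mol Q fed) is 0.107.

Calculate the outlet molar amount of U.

Conversion of Q: Q consumed = 2ξ₁ = 0.718 × 195.7 → ξ₁ = 70.26 kmol.
Yield of V: 1ξ₂ / 195.7 = 0.107 → ξ₂ = 20.94 kmol.
Outlet amounts (n = n₀ + Σ ν·ξ):
  Q: 195.7 − 2(70.26) = 55.19
  U: 0 + 1(70.26) − 1(20.94) = 49.32
  V: 0 + 1(20.94) = 20.94

49.3 kmol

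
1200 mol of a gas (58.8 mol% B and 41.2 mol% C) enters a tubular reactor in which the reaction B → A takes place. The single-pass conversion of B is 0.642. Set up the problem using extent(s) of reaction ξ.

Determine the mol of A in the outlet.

453 mol

B reacted = 0.642 × 705.6 = 453 mol; ν_B = −1, so ξ = 453/1 = 453 mol.
Outlet amounts (n = n₀ + ν ξ):
  B: 705.6 − 1(453) = 252.6
  A: 0 + 1(453) = 453
  C: 494.4 (inert)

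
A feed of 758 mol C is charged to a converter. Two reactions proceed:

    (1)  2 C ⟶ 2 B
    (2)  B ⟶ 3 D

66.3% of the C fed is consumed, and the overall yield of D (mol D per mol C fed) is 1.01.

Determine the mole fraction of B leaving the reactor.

Conversion of C: C consumed = 2ξ₁ = 0.663 × 758 → ξ₁ = 251.3 mol.
Yield of D: 3ξ₂ / 758 = 1.01 → ξ₂ = 255.2 mol.
Outlet amounts (n = n₀ + Σ ν·ξ):
  C: 758 − 2(251.3) = 255.4
  B: 0 + 2(251.3) − 1(255.2) = 247.4
  D: 0 + 3(255.2) = 765.6
Total out = 1268 mol; y_B = 247.4 / 1268 = 0.195.

0.195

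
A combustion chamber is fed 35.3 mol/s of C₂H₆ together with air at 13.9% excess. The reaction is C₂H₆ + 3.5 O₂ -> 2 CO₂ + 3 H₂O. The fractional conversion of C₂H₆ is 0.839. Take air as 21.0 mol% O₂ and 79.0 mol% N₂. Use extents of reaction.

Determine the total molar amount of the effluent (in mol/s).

Stoichiometric O₂ = 3.5 × 35.3 = 123.5 mol/s; O₂ fed = 123.5 × 1.139 = 140.7 mol/s.
N₂ fed = 140.7 × 79/21 = 529.4 mol/s.
Fuel reacted = 0.839 × 35.3 → ξ = 29.62 mol/s.
Outlet (n = n₀ + ν ξ):
  C₂H₆: 35.3 − 1(29.62) = 5.683
  O₂: 140.7 − 3.5(29.62) = 37.06
  N₂: 529.4 (inert)
  CO₂: 0 + 2(29.62) = 59.23
  H₂O: 0 + 3(29.62) = 88.85
Total out = 5.683 + 37.06 + 529.4 + 59.23 + 88.85 = 720.2 mol/s.

720 mol/s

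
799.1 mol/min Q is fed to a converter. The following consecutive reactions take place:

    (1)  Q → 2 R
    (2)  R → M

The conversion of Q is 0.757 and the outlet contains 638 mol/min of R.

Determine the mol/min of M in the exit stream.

572 mol/min

Conversion of Q: Q consumed = 1ξ₁ = 0.757 × 799.1 → ξ₁ = 604.9 mol/min.
R balance: n_R = 0 + 2ξ₁ − 1ξ₂ = 638 → ξ₂ = (2·604.9 − 638)/1 = 571.8 mol/min.
Outlet amounts (n = n₀ + Σ ν·ξ):
  Q: 799.1 − 1(604.9) = 194.2
  R: 0 + 2(604.9) − 1(571.8) = 638
  M: 0 + 1(571.8) = 571.8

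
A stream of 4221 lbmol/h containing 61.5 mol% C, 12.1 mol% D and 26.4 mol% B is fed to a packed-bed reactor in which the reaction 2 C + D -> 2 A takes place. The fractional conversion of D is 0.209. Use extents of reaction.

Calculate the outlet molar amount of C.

D reacted = 0.209 × 510.7 = 106.7 lbmol/h; ν_D = −1, so ξ = 106.7/1 = 106.7 lbmol/h.
Outlet amounts (n = n₀ + ν ξ):
  C: 2596 − 2(106.7) = 2382
  D: 510.7 − 1(106.7) = 404
  A: 0 + 2(106.7) = 213.5
  B: 1114 (inert)

2380 lbmol/h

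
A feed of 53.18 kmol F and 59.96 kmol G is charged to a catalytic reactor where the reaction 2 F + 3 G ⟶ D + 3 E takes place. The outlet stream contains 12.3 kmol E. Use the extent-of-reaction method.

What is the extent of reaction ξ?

For E: n = n₀ + 3ξ → 12.3 = 0 + 3ξ, giving ξ = 4.1 kmol.
Outlet amounts (n = n₀ + ν ξ):
  F: 53.18 − 2(4.1) = 44.98
  G: 59.96 − 3(4.1) = 47.66
  D: 0 + 1(4.1) = 4.1
  E: 0 + 3(4.1) = 12.3

ξ = 4.1 kmol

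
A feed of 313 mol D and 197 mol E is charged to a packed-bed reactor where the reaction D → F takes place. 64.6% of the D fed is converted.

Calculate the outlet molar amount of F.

202 mol

D reacted = 0.646 × 313 = 202.2 mol; ν_D = −1, so ξ = 202.2/1 = 202.2 mol.
Outlet amounts (n = n₀ + ν ξ):
  D: 313 − 1(202.2) = 110.8
  F: 0 + 1(202.2) = 202.2
  E: 197 (inert)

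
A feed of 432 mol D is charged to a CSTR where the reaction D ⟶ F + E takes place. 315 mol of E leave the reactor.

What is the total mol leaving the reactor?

For E: n = n₀ + 1ξ → 315 = 0 + 1ξ, giving ξ = 315 mol.
Outlet amounts (n = n₀ + ν ξ):
  D: 432 − 1(315) = 117
  F: 0 + 1(315) = 315
  E: 0 + 1(315) = 315
Total out = 117 + 315 + 315 = 747 mol.

747 mol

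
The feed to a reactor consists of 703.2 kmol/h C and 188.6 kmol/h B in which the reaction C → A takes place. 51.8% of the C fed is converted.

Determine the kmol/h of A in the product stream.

364 kmol/h

C reacted = 0.518 × 703.2 = 364.3 kmol/h; ν_C = −1, so ξ = 364.3/1 = 364.3 kmol/h.
Outlet amounts (n = n₀ + ν ξ):
  C: 703.2 − 1(364.3) = 338.9
  A: 0 + 1(364.3) = 364.3
  B: 188.6 (inert)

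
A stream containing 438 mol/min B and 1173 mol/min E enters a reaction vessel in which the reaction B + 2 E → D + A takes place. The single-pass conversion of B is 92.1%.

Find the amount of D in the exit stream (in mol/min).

403 mol/min

B reacted = 0.921 × 438 = 403.4 mol/min; ν_B = −1, so ξ = 403.4/1 = 403.4 mol/min.
Outlet amounts (n = n₀ + ν ξ):
  B: 438 − 1(403.4) = 34.6
  E: 1173 − 2(403.4) = 366.2
  D: 0 + 1(403.4) = 403.4
  A: 0 + 1(403.4) = 403.4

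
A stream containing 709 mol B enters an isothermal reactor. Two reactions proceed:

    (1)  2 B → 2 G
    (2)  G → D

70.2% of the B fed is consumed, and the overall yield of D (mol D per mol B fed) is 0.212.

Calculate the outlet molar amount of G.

347 mol

Conversion of B: B consumed = 2ξ₁ = 0.702 × 709 → ξ₁ = 248.9 mol.
Yield of D: 1ξ₂ / 709 = 0.212 → ξ₂ = 150.3 mol.
Outlet amounts (n = n₀ + Σ ν·ξ):
  B: 709 − 2(248.9) = 211.3
  G: 0 + 2(248.9) − 1(150.3) = 347.4
  D: 0 + 1(150.3) = 150.3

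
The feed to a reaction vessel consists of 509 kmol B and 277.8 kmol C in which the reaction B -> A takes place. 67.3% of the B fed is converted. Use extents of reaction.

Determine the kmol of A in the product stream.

343 kmol

B reacted = 0.673 × 509 = 342.6 kmol; ν_B = −1, so ξ = 342.6/1 = 342.6 kmol.
Outlet amounts (n = n₀ + ν ξ):
  B: 509 − 1(342.6) = 166.4
  A: 0 + 1(342.6) = 342.6
  C: 277.8 (inert)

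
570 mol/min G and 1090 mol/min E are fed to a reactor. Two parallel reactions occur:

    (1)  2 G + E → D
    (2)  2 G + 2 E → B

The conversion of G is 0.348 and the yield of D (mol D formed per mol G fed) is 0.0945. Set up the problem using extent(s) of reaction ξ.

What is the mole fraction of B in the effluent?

Yield of D: 1ξ₁ / 570 = 0.0945 → ξ₁ = 53.87 mol/min.
Conversion of G: 2ξ₁ + 2ξ₂ = 0.348 × 570 = 198.4 → ξ₂ = 45.31 mol/min.
Outlet amounts (n = n₀ + Σ ν·ξ):
  G: 570 − 2(53.87) − 2(45.31) = 371.6
  E: 1090 − 1(53.87) − 2(45.31) = 945.5
  D: 0 + 1(53.87) = 53.87
  B: 0 + 1(45.31) = 45.31
Total out = 1416 mol/min; y_B = 45.31 / 1416 = 0.03199.

0.032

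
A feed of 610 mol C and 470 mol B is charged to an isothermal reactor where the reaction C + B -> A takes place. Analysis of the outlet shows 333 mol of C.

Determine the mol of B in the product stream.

For C: n = n₀ − 1ξ → 333 = 610 − 1ξ, giving ξ = 277 mol.
Outlet amounts (n = n₀ + ν ξ):
  C: 610 − 1(277) = 333
  B: 470 − 1(277) = 193
  A: 0 + 1(277) = 277

193 mol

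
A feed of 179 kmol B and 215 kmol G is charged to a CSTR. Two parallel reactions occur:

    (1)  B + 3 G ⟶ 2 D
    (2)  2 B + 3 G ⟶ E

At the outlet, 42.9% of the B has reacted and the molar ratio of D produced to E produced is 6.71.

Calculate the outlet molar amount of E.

Conversion of B: B consumed = 0.429 × 179 = 76.79 kmol = 1ξ₁ + 2ξ₂.
Selectivity: 2ξ₁ / (1ξ₂) = 6.71 → ξ₁ = 3.355 ξ₂.
Substitute: (1·3.355 + 2) ξ₂ = 76.79 → ξ₂ = 14.34 kmol, ξ₁ = 48.11 kmol.
Outlet amounts (n = n₀ + Σ ν·ξ):
  B: 179 − 1(48.11) − 2(14.34) = 102.2
  G: 215 − 3(48.11) − 3(14.34) = 27.65
  D: 0 + 2(48.11) = 96.22
  E: 0 + 1(14.34) = 14.34

14.3 kmol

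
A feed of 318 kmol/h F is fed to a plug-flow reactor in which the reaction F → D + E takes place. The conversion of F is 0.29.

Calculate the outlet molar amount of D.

F reacted = 0.29 × 318 = 92.22 kmol/h; ν_F = −1, so ξ = 92.22/1 = 92.22 kmol/h.
Outlet amounts (n = n₀ + ν ξ):
  F: 318 − 1(92.22) = 225.8
  D: 0 + 1(92.22) = 92.22
  E: 0 + 1(92.22) = 92.22

92.2 kmol/h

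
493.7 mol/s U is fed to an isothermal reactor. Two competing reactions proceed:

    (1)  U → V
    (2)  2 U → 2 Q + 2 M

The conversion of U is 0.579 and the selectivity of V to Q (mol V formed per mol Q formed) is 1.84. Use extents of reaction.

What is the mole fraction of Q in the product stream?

0.169

Conversion of U: U consumed = 0.579 × 493.7 = 285.9 mol/s = 1ξ₁ + 2ξ₂.
Selectivity: 1ξ₁ / (2ξ₂) = 1.84 → ξ₁ = 3.68 ξ₂.
Substitute: (1·3.68 + 2) ξ₂ = 285.9 → ξ₂ = 50.33 mol/s, ξ₁ = 185.2 mol/s.
Outlet amounts (n = n₀ + Σ ν·ξ):
  U: 493.7 − 1(185.2) − 2(50.33) = 207.8
  V: 0 + 1(185.2) = 185.2
  Q: 0 + 2(50.33) = 100.7
  M: 0 + 2(50.33) = 100.7
Total out = 594.4 mol/s; y_Q = 100.7 / 594.4 = 0.1693.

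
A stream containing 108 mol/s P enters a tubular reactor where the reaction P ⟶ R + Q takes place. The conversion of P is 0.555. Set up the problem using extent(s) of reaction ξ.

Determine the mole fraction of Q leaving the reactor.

P reacted = 0.555 × 108 = 59.94 mol/s; ν_P = −1, so ξ = 59.94/1 = 59.94 mol/s.
Outlet amounts (n = n₀ + ν ξ):
  P: 108 − 1(59.94) = 48.06
  R: 0 + 1(59.94) = 59.94
  Q: 0 + 1(59.94) = 59.94
Total out = 167.9 mol/s; y_Q = 59.94 / 167.9 = 0.3569.

0.357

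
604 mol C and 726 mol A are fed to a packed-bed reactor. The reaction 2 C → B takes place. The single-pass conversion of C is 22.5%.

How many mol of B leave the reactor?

C reacted = 0.225 × 604 = 135.9 mol; ν_C = −2, so ξ = 135.9/2 = 67.95 mol.
Outlet amounts (n = n₀ + ν ξ):
  C: 604 − 2(67.95) = 468.1
  B: 0 + 1(67.95) = 67.95
  A: 726 (inert)

68 mol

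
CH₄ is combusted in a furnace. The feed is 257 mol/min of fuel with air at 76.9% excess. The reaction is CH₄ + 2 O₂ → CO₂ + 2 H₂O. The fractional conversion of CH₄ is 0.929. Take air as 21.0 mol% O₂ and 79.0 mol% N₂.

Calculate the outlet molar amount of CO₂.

Stoichiometric O₂ = 2 × 257 = 514 mol/min; O₂ fed = 514 × 1.769 = 909.3 mol/min.
N₂ fed = 909.3 × 79/21 = 3421 mol/min.
Fuel reacted = 0.929 × 257 → ξ = 238.8 mol/min.
Outlet (n = n₀ + ν ξ):
  CH₄: 257 − 1(238.8) = 18.25
  O₂: 909.3 − 2(238.8) = 431.8
  N₂: 3421 (inert)
  CO₂: 0 + 1(238.8) = 238.8
  H₂O: 0 + 2(238.8) = 477.5

239 mol/min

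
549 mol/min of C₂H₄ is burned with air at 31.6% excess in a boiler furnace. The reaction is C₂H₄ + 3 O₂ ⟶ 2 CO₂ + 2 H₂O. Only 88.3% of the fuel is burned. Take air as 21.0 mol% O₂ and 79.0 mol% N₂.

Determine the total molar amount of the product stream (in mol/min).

10900 mol/min

Stoichiometric O₂ = 3 × 549 = 1647 mol/min; O₂ fed = 1647 × 1.316 = 2167 mol/min.
N₂ fed = 2167 × 79/21 = 8154 mol/min.
Fuel reacted = 0.883 × 549 → ξ = 484.8 mol/min.
Outlet (n = n₀ + ν ξ):
  C₂H₄: 549 − 1(484.8) = 64.23
  O₂: 2167 − 3(484.8) = 713.2
  N₂: 8154 (inert)
  CO₂: 0 + 2(484.8) = 969.5
  H₂O: 0 + 2(484.8) = 969.5
Total out = 64.23 + 713.2 + 8154 + 969.5 + 969.5 = 10870 mol/min.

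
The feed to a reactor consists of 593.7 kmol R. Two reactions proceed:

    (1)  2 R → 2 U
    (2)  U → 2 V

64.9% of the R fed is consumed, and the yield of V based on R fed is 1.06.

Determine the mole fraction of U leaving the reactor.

0.0778

Conversion of R: R consumed = 2ξ₁ = 0.649 × 593.7 → ξ₁ = 192.7 kmol.
Yield of V: 2ξ₂ / 593.7 = 1.06 → ξ₂ = 314.7 kmol.
Outlet amounts (n = n₀ + Σ ν·ξ):
  R: 593.7 − 2(192.7) = 208.4
  U: 0 + 2(192.7) − 1(314.7) = 70.65
  V: 0 + 2(314.7) = 629.3
Total out = 908.4 kmol; y_U = 70.65 / 908.4 = 0.07778.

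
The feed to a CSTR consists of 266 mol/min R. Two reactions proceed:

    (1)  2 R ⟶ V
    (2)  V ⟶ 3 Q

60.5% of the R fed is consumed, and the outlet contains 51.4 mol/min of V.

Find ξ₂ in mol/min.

Conversion of R: R consumed = 2ξ₁ = 0.605 × 266 → ξ₁ = 80.47 mol/min.
V balance: n_V = 0 + 1ξ₁ − 1ξ₂ = 51.4 → ξ₂ = (1·80.47 − 51.4)/1 = 29.07 mol/min.
Outlet amounts (n = n₀ + Σ ν·ξ):
  R: 266 − 2(80.47) = 105.1
  V: 0 + 1(80.47) − 1(29.07) = 51.4
  Q: 0 + 3(29.07) = 87.2

ξ₂ = 29.1 mol/min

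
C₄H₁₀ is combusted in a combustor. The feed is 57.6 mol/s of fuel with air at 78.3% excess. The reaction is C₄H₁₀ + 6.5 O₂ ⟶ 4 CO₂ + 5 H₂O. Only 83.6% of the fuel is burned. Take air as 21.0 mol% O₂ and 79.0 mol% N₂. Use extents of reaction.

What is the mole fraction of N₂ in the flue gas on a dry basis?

Stoichiometric O₂ = 6.5 × 57.6 = 374.4 mol/s; O₂ fed = 374.4 × 1.783 = 667.6 mol/s.
N₂ fed = 667.6 × 79/21 = 2511 mol/s.
Fuel reacted = 0.836 × 57.6 → ξ = 48.15 mol/s.
Outlet (n = n₀ + ν ξ):
  C₄H₁₀: 57.6 − 1(48.15) = 9.446
  O₂: 667.6 − 6.5(48.15) = 354.6
  N₂: 2511 (inert)
  CO₂: 0 + 4(48.15) = 192.6
  H₂O: 0 + 5(48.15) = 240.8
Dry total = 3068 mol/s; y_N₂ (dry) = 2511 / 3068 = 0.8186.

0.819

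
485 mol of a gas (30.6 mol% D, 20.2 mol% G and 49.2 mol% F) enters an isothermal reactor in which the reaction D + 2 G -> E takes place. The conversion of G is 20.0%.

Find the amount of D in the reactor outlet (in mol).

G reacted = 0.2 × 97.97 = 19.59 mol; ν_G = −2, so ξ = 19.59/2 = 9.797 mol.
Outlet amounts (n = n₀ + ν ξ):
  D: 148.4 − 1(9.797) = 138.6
  G: 97.97 − 2(9.797) = 78.38
  E: 0 + 1(9.797) = 9.797
  F: 238.6 (inert)

139 mol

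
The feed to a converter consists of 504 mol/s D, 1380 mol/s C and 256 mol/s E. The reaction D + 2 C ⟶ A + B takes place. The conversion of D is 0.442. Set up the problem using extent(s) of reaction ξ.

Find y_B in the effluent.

0.116

D reacted = 0.442 × 504 = 222.8 mol/s; ν_D = −1, so ξ = 222.8/1 = 222.8 mol/s.
Outlet amounts (n = n₀ + ν ξ):
  D: 504 − 1(222.8) = 281.2
  C: 1380 − 2(222.8) = 934.5
  A: 0 + 1(222.8) = 222.8
  B: 0 + 1(222.8) = 222.8
  E: 256 (inert)
Total out = 1917 mol/s; y_B = 222.8 / 1917 = 0.1162.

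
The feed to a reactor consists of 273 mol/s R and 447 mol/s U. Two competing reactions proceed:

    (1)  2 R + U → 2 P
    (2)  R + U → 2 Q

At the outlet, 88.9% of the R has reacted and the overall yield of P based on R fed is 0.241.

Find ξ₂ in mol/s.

Yield of P: 2ξ₁ / 273 = 0.241 → ξ₁ = 32.9 mol/s.
Conversion of R: 2ξ₁ + 1ξ₂ = 0.889 × 273 = 242.7 → ξ₂ = 176.9 mol/s.
Outlet amounts (n = n₀ + Σ ν·ξ):
  R: 273 − 2(32.9) − 1(176.9) = 30.3
  U: 447 − 1(32.9) − 1(176.9) = 237.2
  P: 0 + 2(32.9) = 65.79
  Q: 0 + 2(176.9) = 353.8

ξ₂ = 177 mol/s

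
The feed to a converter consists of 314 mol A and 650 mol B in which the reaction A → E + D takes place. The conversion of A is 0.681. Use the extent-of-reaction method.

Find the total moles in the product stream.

1180 mol

A reacted = 0.681 × 314 = 213.8 mol; ν_A = −1, so ξ = 213.8/1 = 213.8 mol.
Outlet amounts (n = n₀ + ν ξ):
  A: 314 − 1(213.8) = 100.2
  E: 0 + 1(213.8) = 213.8
  D: 0 + 1(213.8) = 213.8
  B: 650 (inert)
Total out = 100.2 + 213.8 + 213.8 + 650 = 1178 mol.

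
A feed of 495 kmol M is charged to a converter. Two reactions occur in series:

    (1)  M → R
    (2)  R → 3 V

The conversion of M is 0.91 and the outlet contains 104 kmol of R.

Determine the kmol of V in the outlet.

1040 kmol

Conversion of M: M consumed = 1ξ₁ = 0.91 × 495 → ξ₁ = 450.4 kmol.
R balance: n_R = 0 + 1ξ₁ − 1ξ₂ = 104 → ξ₂ = (1·450.4 − 104)/1 = 346.4 kmol.
Outlet amounts (n = n₀ + Σ ν·ξ):
  M: 495 − 1(450.4) = 44.55
  R: 0 + 1(450.4) − 1(346.4) = 104
  V: 0 + 3(346.4) = 1039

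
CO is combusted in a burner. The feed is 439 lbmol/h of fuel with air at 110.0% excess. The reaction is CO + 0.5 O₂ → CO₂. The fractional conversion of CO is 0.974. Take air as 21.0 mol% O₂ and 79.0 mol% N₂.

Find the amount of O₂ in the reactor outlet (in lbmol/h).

Stoichiometric O₂ = 0.5 × 439 = 219.5 lbmol/h; O₂ fed = 219.5 × 2.100 = 461 lbmol/h.
N₂ fed = 461 × 79/21 = 1734 lbmol/h.
Fuel reacted = 0.974 × 439 → ξ = 427.6 lbmol/h.
Outlet (n = n₀ + ν ξ):
  CO: 439 − 1(427.6) = 11.41
  O₂: 461 − 0.5(427.6) = 247.2
  N₂: 1734 (inert)
  CO₂: 0 + 1(427.6) = 427.6

247 lbmol/h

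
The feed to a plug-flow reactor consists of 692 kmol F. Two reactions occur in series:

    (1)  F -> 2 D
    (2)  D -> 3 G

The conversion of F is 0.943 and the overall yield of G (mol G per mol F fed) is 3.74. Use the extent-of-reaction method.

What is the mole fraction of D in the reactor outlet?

0.144

Conversion of F: F consumed = 1ξ₁ = 0.943 × 692 → ξ₁ = 652.6 kmol.
Yield of G: 3ξ₂ / 692 = 3.74 → ξ₂ = 862.7 kmol.
Outlet amounts (n = n₀ + Σ ν·ξ):
  F: 692 − 1(652.6) = 39.44
  D: 0 + 2(652.6) − 1(862.7) = 442.4
  G: 0 + 3(862.7) = 2588
Total out = 3070 kmol; y_D = 442.4 / 3070 = 0.1441.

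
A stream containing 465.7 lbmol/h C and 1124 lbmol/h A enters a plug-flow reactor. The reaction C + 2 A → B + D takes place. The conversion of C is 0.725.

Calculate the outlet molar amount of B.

C reacted = 0.725 × 465.7 = 337.6 lbmol/h; ν_C = −1, so ξ = 337.6/1 = 337.6 lbmol/h.
Outlet amounts (n = n₀ + ν ξ):
  C: 465.7 − 1(337.6) = 128.1
  A: 1124 − 2(337.6) = 448.7
  B: 0 + 1(337.6) = 337.6
  D: 0 + 1(337.6) = 337.6

338 lbmol/h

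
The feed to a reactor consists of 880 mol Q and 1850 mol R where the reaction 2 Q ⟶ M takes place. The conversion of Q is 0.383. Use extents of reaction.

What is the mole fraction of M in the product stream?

Q reacted = 0.383 × 880 = 337 mol; ν_Q = −2, so ξ = 337/2 = 168.5 mol.
Outlet amounts (n = n₀ + ν ξ):
  Q: 880 − 2(168.5) = 543
  M: 0 + 1(168.5) = 168.5
  R: 1850 (inert)
Total out = 2561 mol; y_M = 168.5 / 2561 = 0.06579.

0.0658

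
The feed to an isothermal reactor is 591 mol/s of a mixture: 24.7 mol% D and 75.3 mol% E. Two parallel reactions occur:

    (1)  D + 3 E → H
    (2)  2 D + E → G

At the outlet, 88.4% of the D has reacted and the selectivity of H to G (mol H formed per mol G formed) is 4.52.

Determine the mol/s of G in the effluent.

Conversion of D: D consumed = 0.884 × 146 = 129 mol/s = 1ξ₁ + 2ξ₂.
Selectivity: 1ξ₁ / (1ξ₂) = 4.52 → ξ₁ = 4.52 ξ₂.
Substitute: (1·4.52 + 2) ξ₂ = 129 → ξ₂ = 19.79 mol/s, ξ₁ = 89.46 mol/s.
Outlet amounts (n = n₀ + Σ ν·ξ):
  D: 146 − 1(89.46) − 2(19.79) = 16.93
  E: 445 − 3(89.46) − 1(19.79) = 156.9
  H: 0 + 1(89.46) = 89.46
  G: 0 + 1(19.79) = 19.79

19.8 mol/s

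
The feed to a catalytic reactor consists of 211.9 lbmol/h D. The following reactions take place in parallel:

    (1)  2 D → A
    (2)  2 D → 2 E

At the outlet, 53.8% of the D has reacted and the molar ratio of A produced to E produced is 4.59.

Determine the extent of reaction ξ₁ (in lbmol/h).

Conversion of D: D consumed = 0.538 × 211.9 = 114 lbmol/h = 2ξ₁ + 2ξ₂.
Selectivity: 1ξ₁ / (2ξ₂) = 4.59 → ξ₁ = 9.18 ξ₂.
Substitute: (2·9.18 + 2) ξ₂ = 114 → ξ₂ = 5.599 lbmol/h, ξ₁ = 51.4 lbmol/h.
Outlet amounts (n = n₀ + Σ ν·ξ):
  D: 211.9 − 2(51.4) − 2(5.599) = 97.9
  A: 0 + 1(51.4) = 51.4
  E: 0 + 2(5.599) = 11.2

ξ₁ = 51.4 lbmol/h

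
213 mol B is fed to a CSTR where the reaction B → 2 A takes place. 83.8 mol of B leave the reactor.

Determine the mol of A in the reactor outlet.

258 mol

For B: n = n₀ − 1ξ → 83.8 = 213 − 1ξ, giving ξ = 129.2 mol.
Outlet amounts (n = n₀ + ν ξ):
  B: 213 − 1(129.2) = 83.8
  A: 0 + 2(129.2) = 258.4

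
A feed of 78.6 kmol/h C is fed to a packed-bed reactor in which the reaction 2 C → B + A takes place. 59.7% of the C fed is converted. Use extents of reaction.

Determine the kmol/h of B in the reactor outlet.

C reacted = 0.597 × 78.6 = 46.92 kmol/h; ν_C = −2, so ξ = 46.92/2 = 23.46 kmol/h.
Outlet amounts (n = n₀ + ν ξ):
  C: 78.6 − 2(23.46) = 31.68
  B: 0 + 1(23.46) = 23.46
  A: 0 + 1(23.46) = 23.46

23.5 kmol/h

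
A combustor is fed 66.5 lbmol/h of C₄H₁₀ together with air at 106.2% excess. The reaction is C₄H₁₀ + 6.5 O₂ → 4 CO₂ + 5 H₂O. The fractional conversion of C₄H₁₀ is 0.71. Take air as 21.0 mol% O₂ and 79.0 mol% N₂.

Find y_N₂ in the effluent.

0.765

Stoichiometric O₂ = 6.5 × 66.5 = 432.2 lbmol/h; O₂ fed = 432.2 × 2.062 = 891.3 lbmol/h.
N₂ fed = 891.3 × 79/21 = 3353 lbmol/h.
Fuel reacted = 0.71 × 66.5 → ξ = 47.21 lbmol/h.
Outlet (n = n₀ + ν ξ):
  C₄H₁₀: 66.5 − 1(47.21) = 19.29
  O₂: 891.3 − 6.5(47.21) = 584.4
  N₂: 3353 (inert)
  CO₂: 0 + 4(47.21) = 188.9
  H₂O: 0 + 5(47.21) = 236.1
Total out = 4382 lbmol/h; y_N₂ = 3353 / 4382 = 0.7652.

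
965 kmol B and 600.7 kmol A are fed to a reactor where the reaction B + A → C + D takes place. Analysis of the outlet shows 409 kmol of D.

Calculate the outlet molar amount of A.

For D: n = n₀ + 1ξ → 409 = 0 + 1ξ, giving ξ = 409 kmol.
Outlet amounts (n = n₀ + ν ξ):
  B: 965 − 1(409) = 556
  A: 600.7 − 1(409) = 191.7
  C: 0 + 1(409) = 409
  D: 0 + 1(409) = 409

192 kmol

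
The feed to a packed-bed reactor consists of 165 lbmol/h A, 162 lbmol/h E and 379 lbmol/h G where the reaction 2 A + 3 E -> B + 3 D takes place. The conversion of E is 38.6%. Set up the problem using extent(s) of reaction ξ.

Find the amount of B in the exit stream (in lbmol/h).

E reacted = 0.386 × 162 = 62.53 lbmol/h; ν_E = −3, so ξ = 62.53/3 = 20.84 lbmol/h.
Outlet amounts (n = n₀ + ν ξ):
  A: 165 − 2(20.84) = 123.3
  E: 162 − 3(20.84) = 99.47
  B: 0 + 1(20.84) = 20.84
  D: 0 + 3(20.84) = 62.53
  G: 379 (inert)

20.8 lbmol/h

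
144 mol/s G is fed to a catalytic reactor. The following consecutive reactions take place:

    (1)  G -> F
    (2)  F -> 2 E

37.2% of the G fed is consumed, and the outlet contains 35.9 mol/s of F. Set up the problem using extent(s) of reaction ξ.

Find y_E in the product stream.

Conversion of G: G consumed = 1ξ₁ = 0.372 × 144 → ξ₁ = 53.57 mol/s.
F balance: n_F = 0 + 1ξ₁ − 1ξ₂ = 35.9 → ξ₂ = (1·53.57 − 35.9)/1 = 17.67 mol/s.
Outlet amounts (n = n₀ + Σ ν·ξ):
  G: 144 − 1(53.57) = 90.43
  F: 0 + 1(53.57) − 1(17.67) = 35.9
  E: 0 + 2(17.67) = 35.34
Total out = 161.7 mol/s; y_E = 35.34 / 161.7 = 0.2186.

0.219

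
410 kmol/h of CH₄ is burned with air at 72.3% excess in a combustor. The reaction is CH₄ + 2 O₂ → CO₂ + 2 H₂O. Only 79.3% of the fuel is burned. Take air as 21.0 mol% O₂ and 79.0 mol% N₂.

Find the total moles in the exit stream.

7140 kmol/h

Stoichiometric O₂ = 2 × 410 = 820 kmol/h; O₂ fed = 820 × 1.723 = 1413 kmol/h.
N₂ fed = 1413 × 79/21 = 5315 kmol/h.
Fuel reacted = 0.793 × 410 → ξ = 325.1 kmol/h.
Outlet (n = n₀ + ν ξ):
  CH₄: 410 − 1(325.1) = 84.87
  O₂: 1413 − 2(325.1) = 762.6
  N₂: 5315 (inert)
  CO₂: 0 + 1(325.1) = 325.1
  H₂O: 0 + 2(325.1) = 650.3
Total out = 84.87 + 762.6 + 5315 + 325.1 + 650.3 = 7138 kmol/h.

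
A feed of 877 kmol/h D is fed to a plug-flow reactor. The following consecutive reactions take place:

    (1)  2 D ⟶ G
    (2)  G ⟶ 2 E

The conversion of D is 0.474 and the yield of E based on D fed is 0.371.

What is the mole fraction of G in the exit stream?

Conversion of D: D consumed = 2ξ₁ = 0.474 × 877 → ξ₁ = 207.8 kmol/h.
Yield of E: 2ξ₂ / 877 = 0.371 → ξ₂ = 162.7 kmol/h.
Outlet amounts (n = n₀ + Σ ν·ξ):
  D: 877 − 2(207.8) = 461.3
  G: 0 + 1(207.8) − 1(162.7) = 45.17
  E: 0 + 2(162.7) = 325.4
Total out = 831.8 kmol/h; y_G = 45.17 / 831.8 = 0.0543.

0.0543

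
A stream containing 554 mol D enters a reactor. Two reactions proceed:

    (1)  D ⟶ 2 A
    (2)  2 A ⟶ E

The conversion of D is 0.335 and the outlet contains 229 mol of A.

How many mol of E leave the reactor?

Conversion of D: D consumed = 1ξ₁ = 0.335 × 554 → ξ₁ = 185.6 mol.
A balance: n_A = 0 + 2ξ₁ − 2ξ₂ = 229 → ξ₂ = (2·185.6 − 229)/2 = 71.09 mol.
Outlet amounts (n = n₀ + Σ ν·ξ):
  D: 554 − 1(185.6) = 368.4
  A: 0 + 2(185.6) − 2(71.09) = 229
  E: 0 + 1(71.09) = 71.09

71.1 mol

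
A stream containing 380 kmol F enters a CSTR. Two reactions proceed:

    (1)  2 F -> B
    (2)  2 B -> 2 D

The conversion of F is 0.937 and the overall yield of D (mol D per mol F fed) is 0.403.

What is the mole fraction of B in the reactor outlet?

0.123

Conversion of F: F consumed = 2ξ₁ = 0.937 × 380 → ξ₁ = 178 kmol.
Yield of D: 2ξ₂ / 380 = 0.403 → ξ₂ = 76.57 kmol.
Outlet amounts (n = n₀ + Σ ν·ξ):
  F: 380 − 2(178) = 23.94
  B: 0 + 1(178) − 2(76.57) = 24.89
  D: 0 + 2(76.57) = 153.1
Total out = 202 kmol; y_B = 24.89 / 202 = 0.1232.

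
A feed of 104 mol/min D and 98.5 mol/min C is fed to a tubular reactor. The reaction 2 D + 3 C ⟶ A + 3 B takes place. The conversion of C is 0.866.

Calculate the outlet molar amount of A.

28.4 mol/min

C reacted = 0.866 × 98.5 = 85.3 mol/min; ν_C = −3, so ξ = 85.3/3 = 28.43 mol/min.
Outlet amounts (n = n₀ + ν ξ):
  D: 104 − 2(28.43) = 47.13
  C: 98.5 − 3(28.43) = 13.2
  A: 0 + 1(28.43) = 28.43
  B: 0 + 3(28.43) = 85.3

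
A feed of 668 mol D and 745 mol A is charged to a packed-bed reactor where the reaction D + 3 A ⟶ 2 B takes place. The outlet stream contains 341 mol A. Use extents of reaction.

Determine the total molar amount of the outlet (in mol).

1140 mol

For A: n = n₀ − 3ξ → 341 = 745 − 3ξ, giving ξ = 134.7 mol.
Outlet amounts (n = n₀ + ν ξ):
  D: 668 − 1(134.7) = 533.3
  A: 745 − 3(134.7) = 341
  B: 0 + 2(134.7) = 269.3
Total out = 533.3 + 341 + 269.3 = 1144 mol.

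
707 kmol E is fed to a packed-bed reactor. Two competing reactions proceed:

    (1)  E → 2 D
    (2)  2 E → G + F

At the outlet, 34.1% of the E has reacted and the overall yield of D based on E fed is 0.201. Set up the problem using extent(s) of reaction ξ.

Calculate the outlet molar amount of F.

Yield of D: 2ξ₁ / 707 = 0.201 → ξ₁ = 71.05 kmol.
Conversion of E: 1ξ₁ + 2ξ₂ = 0.341 × 707 = 241.1 → ξ₂ = 85.02 kmol.
Outlet amounts (n = n₀ + Σ ν·ξ):
  E: 707 − 1(71.05) − 2(85.02) = 465.9
  D: 0 + 2(71.05) = 142.1
  G: 0 + 1(85.02) = 85.02
  F: 0 + 1(85.02) = 85.02

85 kmol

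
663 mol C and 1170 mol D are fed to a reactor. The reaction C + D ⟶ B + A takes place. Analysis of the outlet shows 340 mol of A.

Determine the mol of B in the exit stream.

For A: n = n₀ + 1ξ → 340 = 0 + 1ξ, giving ξ = 340 mol.
Outlet amounts (n = n₀ + ν ξ):
  C: 663 − 1(340) = 323
  D: 1170 − 1(340) = 830
  B: 0 + 1(340) = 340
  A: 0 + 1(340) = 340

340 mol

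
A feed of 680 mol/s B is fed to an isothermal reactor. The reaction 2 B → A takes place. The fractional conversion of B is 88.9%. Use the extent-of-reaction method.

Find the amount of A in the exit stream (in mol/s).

B reacted = 0.889 × 680 = 604.5 mol/s; ν_B = −2, so ξ = 604.5/2 = 302.3 mol/s.
Outlet amounts (n = n₀ + ν ξ):
  B: 680 − 2(302.3) = 75.48
  A: 0 + 1(302.3) = 302.3

302 mol/s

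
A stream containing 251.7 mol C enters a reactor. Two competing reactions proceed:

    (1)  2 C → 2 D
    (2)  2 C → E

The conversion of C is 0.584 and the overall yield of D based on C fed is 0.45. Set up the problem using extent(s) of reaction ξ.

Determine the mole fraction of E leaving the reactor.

0.0718

Yield of D: 2ξ₁ / 251.7 = 0.45 → ξ₁ = 56.63 mol.
Conversion of C: 2ξ₁ + 2ξ₂ = 0.584 × 251.7 = 147 → ξ₂ = 16.86 mol.
Outlet amounts (n = n₀ + Σ ν·ξ):
  C: 251.7 − 2(56.63) − 2(16.86) = 104.7
  D: 0 + 2(56.63) = 113.3
  E: 0 + 1(16.86) = 16.86
Total out = 234.8 mol; y_E = 16.86 / 234.8 = 0.07181.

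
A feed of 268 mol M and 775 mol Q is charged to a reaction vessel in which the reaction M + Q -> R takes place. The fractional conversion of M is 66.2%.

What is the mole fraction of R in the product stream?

0.205

M reacted = 0.662 × 268 = 177.4 mol; ν_M = −1, so ξ = 177.4/1 = 177.4 mol.
Outlet amounts (n = n₀ + ν ξ):
  M: 268 − 1(177.4) = 90.58
  Q: 775 − 1(177.4) = 597.6
  R: 0 + 1(177.4) = 177.4
Total out = 865.6 mol; y_R = 177.4 / 865.6 = 0.205.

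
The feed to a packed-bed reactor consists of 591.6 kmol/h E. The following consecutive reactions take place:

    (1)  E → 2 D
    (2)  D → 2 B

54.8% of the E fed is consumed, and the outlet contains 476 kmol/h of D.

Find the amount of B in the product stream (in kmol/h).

345 kmol/h

Conversion of E: E consumed = 1ξ₁ = 0.548 × 591.6 → ξ₁ = 324.2 kmol/h.
D balance: n_D = 0 + 2ξ₁ − 1ξ₂ = 476 → ξ₂ = (2·324.2 − 476)/1 = 172.4 kmol/h.
Outlet amounts (n = n₀ + Σ ν·ξ):
  E: 591.6 − 1(324.2) = 267.4
  D: 0 + 2(324.2) − 1(172.4) = 476
  B: 0 + 2(172.4) = 344.8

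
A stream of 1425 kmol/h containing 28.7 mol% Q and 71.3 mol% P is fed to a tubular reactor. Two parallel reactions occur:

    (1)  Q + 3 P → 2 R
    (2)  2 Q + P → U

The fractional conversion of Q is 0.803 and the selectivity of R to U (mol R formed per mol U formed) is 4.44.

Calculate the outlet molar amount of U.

Conversion of Q: Q consumed = 0.803 × 409 = 328.4 kmol/h = 1ξ₁ + 2ξ₂.
Selectivity: 2ξ₁ / (1ξ₂) = 4.44 → ξ₁ = 2.22 ξ₂.
Substitute: (1·2.22 + 2) ξ₂ = 328.4 → ξ₂ = 77.82 kmol/h, ξ₁ = 172.8 kmol/h.
Outlet amounts (n = n₀ + Σ ν·ξ):
  Q: 409 − 1(172.8) − 2(77.82) = 80.57
  P: 1016 − 3(172.8) − 1(77.82) = 419.9
  R: 0 + 2(172.8) = 345.5
  U: 0 + 1(77.82) = 77.82

77.8 kmol/h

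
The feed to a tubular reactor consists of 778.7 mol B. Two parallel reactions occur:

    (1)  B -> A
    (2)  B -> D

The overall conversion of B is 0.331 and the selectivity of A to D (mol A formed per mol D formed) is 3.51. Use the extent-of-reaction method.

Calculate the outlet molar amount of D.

Conversion of B: B consumed = 0.331 × 778.7 = 257.7 mol = 1ξ₁ + 1ξ₂.
Selectivity: 1ξ₁ / (1ξ₂) = 3.51 → ξ₁ = 3.51 ξ₂.
Substitute: (1·3.51 + 1) ξ₂ = 257.7 → ξ₂ = 57.15 mol, ξ₁ = 200.6 mol.
Outlet amounts (n = n₀ + Σ ν·ξ):
  B: 778.7 − 1(200.6) − 1(57.15) = 521
  A: 0 + 1(200.6) = 200.6
  D: 0 + 1(57.15) = 57.15

57.2 mol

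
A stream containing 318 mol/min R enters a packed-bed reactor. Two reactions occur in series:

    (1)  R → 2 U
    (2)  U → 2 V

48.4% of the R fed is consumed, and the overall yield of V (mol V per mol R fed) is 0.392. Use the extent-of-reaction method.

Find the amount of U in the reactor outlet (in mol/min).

245 mol/min

Conversion of R: R consumed = 1ξ₁ = 0.484 × 318 → ξ₁ = 153.9 mol/min.
Yield of V: 2ξ₂ / 318 = 0.392 → ξ₂ = 62.33 mol/min.
Outlet amounts (n = n₀ + Σ ν·ξ):
  R: 318 − 1(153.9) = 164.1
  U: 0 + 2(153.9) − 1(62.33) = 245.5
  V: 0 + 2(62.33) = 124.7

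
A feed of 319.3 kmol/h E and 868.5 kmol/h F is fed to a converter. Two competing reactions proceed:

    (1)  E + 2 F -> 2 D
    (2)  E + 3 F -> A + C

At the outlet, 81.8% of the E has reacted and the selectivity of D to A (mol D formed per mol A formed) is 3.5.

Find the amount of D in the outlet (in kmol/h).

Conversion of E: E consumed = 0.818 × 319.3 = 261.2 kmol/h = 1ξ₁ + 1ξ₂.
Selectivity: 2ξ₁ / (1ξ₂) = 3.5 → ξ₁ = 1.75 ξ₂.
Substitute: (1·1.75 + 1) ξ₂ = 261.2 → ξ₂ = 94.98 kmol/h, ξ₁ = 166.2 kmol/h.
Outlet amounts (n = n₀ + Σ ν·ξ):
  E: 319.3 − 1(166.2) − 1(94.98) = 58.11
  F: 868.5 − 2(166.2) − 3(94.98) = 251.1
  D: 0 + 2(166.2) = 332.4
  A: 0 + 1(94.98) = 94.98
  C: 0 + 1(94.98) = 94.98

332 kmol/h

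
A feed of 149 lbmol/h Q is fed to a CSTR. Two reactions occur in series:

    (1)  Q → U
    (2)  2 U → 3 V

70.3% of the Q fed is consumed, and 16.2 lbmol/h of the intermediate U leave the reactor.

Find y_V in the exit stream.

0.687

Conversion of Q: Q consumed = 1ξ₁ = 0.703 × 149 → ξ₁ = 104.7 lbmol/h.
U balance: n_U = 0 + 1ξ₁ − 2ξ₂ = 16.2 → ξ₂ = (1·104.7 − 16.2)/2 = 44.27 lbmol/h.
Outlet amounts (n = n₀ + Σ ν·ξ):
  Q: 149 − 1(104.7) = 44.25
  U: 0 + 1(104.7) − 2(44.27) = 16.2
  V: 0 + 3(44.27) = 132.8
Total out = 193.3 lbmol/h; y_V = 132.8 / 193.3 = 0.6872.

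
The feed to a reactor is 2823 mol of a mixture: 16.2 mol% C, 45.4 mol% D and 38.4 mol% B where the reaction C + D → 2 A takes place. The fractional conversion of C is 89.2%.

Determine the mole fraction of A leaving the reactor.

C reacted = 0.892 × 457.3 = 407.9 mol; ν_C = −1, so ξ = 407.9/1 = 407.9 mol.
Outlet amounts (n = n₀ + ν ξ):
  C: 457.3 − 1(407.9) = 49.39
  D: 1282 − 1(407.9) = 873.7
  A: 0 + 2(407.9) = 815.9
  B: 1084 (inert)
Total out = 2823 mol; y_A = 815.9 / 2823 = 0.289.

0.289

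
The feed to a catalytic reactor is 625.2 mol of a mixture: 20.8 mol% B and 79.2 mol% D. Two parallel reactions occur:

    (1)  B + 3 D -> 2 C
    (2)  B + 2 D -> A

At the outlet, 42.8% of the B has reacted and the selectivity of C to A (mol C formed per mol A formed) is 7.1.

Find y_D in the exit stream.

Conversion of B: B consumed = 0.428 × 130 = 55.66 mol = 1ξ₁ + 1ξ₂.
Selectivity: 2ξ₁ / (1ξ₂) = 7.1 → ξ₁ = 3.55 ξ₂.
Substitute: (1·3.55 + 1) ξ₂ = 55.66 → ξ₂ = 12.23 mol, ξ₁ = 43.43 mol.
Outlet amounts (n = n₀ + Σ ν·ξ):
  B: 130 − 1(43.43) − 1(12.23) = 74.38
  D: 495.2 − 3(43.43) − 2(12.23) = 340.4
  C: 0 + 2(43.43) = 86.85
  A: 0 + 1(12.23) = 12.23
Total out = 513.9 mol; y_D = 340.4 / 513.9 = 0.6624.

0.662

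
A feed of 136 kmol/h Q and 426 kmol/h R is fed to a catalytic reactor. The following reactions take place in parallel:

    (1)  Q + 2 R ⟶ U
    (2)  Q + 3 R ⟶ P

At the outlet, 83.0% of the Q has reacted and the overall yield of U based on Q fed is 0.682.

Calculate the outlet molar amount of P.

20.1 kmol/h

Yield of U: 1ξ₁ / 136 = 0.682 → ξ₁ = 92.75 kmol/h.
Conversion of Q: 1ξ₁ + 1ξ₂ = 0.83 × 136 = 112.9 → ξ₂ = 20.13 kmol/h.
Outlet amounts (n = n₀ + Σ ν·ξ):
  Q: 136 − 1(92.75) − 1(20.13) = 23.12
  R: 426 − 2(92.75) − 3(20.13) = 180.1
  U: 0 + 1(92.75) = 92.75
  P: 0 + 1(20.13) = 20.13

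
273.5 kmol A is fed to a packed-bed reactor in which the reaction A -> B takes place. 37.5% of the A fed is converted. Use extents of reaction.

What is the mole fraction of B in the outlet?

A reacted = 0.375 × 273.5 = 102.6 kmol; ν_A = −1, so ξ = 102.6/1 = 102.6 kmol.
Outlet amounts (n = n₀ + ν ξ):
  A: 273.5 − 1(102.6) = 170.9
  B: 0 + 1(102.6) = 102.6
Total out = 273.5 kmol; y_B = 102.6 / 273.5 = 0.375.

0.375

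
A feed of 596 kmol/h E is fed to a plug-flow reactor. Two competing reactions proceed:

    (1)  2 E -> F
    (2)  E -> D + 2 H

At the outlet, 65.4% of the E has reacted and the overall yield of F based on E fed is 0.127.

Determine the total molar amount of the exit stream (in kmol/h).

Yield of F: 1ξ₁ / 596 = 0.127 → ξ₁ = 75.69 kmol/h.
Conversion of E: 2ξ₁ + 1ξ₂ = 0.654 × 596 = 389.8 → ξ₂ = 238.4 kmol/h.
Outlet amounts (n = n₀ + Σ ν·ξ):
  E: 596 − 2(75.69) − 1(238.4) = 206.2
  F: 0 + 1(75.69) = 75.69
  D: 0 + 1(238.4) = 238.4
  H: 0 + 2(238.4) = 476.8
Total out = 206.2 + 75.69 + 238.4 + 476.8 = 997.1 kmol/h.

997 kmol/h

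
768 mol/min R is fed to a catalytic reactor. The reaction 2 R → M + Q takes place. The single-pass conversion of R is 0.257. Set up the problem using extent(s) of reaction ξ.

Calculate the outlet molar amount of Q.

R reacted = 0.257 × 768 = 197.4 mol/min; ν_R = −2, so ξ = 197.4/2 = 98.69 mol/min.
Outlet amounts (n = n₀ + ν ξ):
  R: 768 − 2(98.69) = 570.6
  M: 0 + 1(98.69) = 98.69
  Q: 0 + 1(98.69) = 98.69

98.7 mol/min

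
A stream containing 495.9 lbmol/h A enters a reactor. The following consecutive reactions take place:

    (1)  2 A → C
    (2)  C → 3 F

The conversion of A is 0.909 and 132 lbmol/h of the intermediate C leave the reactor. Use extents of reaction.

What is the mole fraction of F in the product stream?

Conversion of A: A consumed = 2ξ₁ = 0.909 × 495.9 → ξ₁ = 225.4 lbmol/h.
C balance: n_C = 0 + 1ξ₁ − 1ξ₂ = 132 → ξ₂ = (1·225.4 − 132)/1 = 93.39 lbmol/h.
Outlet amounts (n = n₀ + Σ ν·ξ):
  A: 495.9 − 2(225.4) = 45.13
  C: 0 + 1(225.4) − 1(93.39) = 132
  F: 0 + 3(93.39) = 280.2
Total out = 457.3 lbmol/h; y_F = 280.2 / 457.3 = 0.6127.

0.613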